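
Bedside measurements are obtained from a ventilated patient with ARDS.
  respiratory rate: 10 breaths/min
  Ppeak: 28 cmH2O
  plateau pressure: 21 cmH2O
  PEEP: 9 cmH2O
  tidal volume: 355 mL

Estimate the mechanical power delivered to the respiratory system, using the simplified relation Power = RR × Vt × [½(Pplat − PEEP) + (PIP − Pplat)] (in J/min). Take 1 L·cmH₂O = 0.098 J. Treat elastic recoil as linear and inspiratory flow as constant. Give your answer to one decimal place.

4.5

Per-breath work = Vt × [½(Pplat−PEEP) + (PIP−Pplat)] = 0.355 × [0.5×12.0 + 7.0] = 0.355 × 13.0 = 4.615 L·cmH2O.
Power = 10 × 4.615 = 46.15 L·cmH2O/min.
× 0.098 J/(L·cmH2O) → 4.523 J/min.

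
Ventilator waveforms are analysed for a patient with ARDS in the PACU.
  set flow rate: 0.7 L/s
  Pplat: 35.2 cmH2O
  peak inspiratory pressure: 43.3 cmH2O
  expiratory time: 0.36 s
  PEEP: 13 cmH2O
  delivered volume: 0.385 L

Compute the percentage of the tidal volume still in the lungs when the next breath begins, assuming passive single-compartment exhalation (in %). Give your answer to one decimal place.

16.6

R = (PIP − Pplat)/V̇ = (43.3 − 35.2) / 0.7 = 8.1/0.7 = 11.571 cmH2O·s/L.
C = Vt/(Pplat − PEEP) = 385.0 / (35.2 − 13) = 385.0/22.2 = 17.342 mL/cmH2O.
τ = R × C = 11.571 × 0.01734 L/cmH2O = 0.2006 s.
Fraction remaining at end-expiration = e^(−Te/τ) = e^(−0.36/0.2006) = 0.1662 → 16.62%.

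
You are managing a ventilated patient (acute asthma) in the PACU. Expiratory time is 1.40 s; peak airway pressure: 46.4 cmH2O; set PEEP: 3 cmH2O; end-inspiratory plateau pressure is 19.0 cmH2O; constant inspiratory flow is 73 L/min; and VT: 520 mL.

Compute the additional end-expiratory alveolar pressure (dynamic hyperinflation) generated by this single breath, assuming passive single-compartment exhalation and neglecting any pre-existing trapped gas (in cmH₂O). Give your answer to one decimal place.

Flow: 73 L/min ÷ 60 = 1.2167 L/s.
R = (PIP − Pplat)/V̇ = (46.4 − 19.0) / 1.2167 = 27.4/1.2167 = 22.52 cmH2O·s/L.
C = Vt/(Pplat − PEEP) = 520.0 / (19.0 − 3) = 520.0/16.0 = 32.5 mL/cmH2O.
τ = R × C = 22.52 × 0.0325 L/cmH2O = 0.7319 s.
Fraction remaining = e^(−Te/τ) = e^(−1.40/0.7319) = 0.1477; trapped volume = 520.0 × 0.1477 = 76.804 mL.
Additional alveolar pressure from trapping ≈ V_trapped / C = 76.804 / 32.5 = 2.363 cmH2O.

2.4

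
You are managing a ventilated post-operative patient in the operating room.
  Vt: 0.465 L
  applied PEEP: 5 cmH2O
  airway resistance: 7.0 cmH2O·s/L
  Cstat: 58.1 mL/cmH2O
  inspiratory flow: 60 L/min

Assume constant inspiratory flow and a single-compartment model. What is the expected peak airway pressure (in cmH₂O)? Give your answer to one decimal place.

20.0

Flow: 60 L/min ÷ 60 = 1 L/s.
Equation of motion (constant flow): PIP = Vt/C + R·V̇ + PEEP.
PIP = 465/58.1 + 7.0×1 + 5 = 8.003 + 7.0 + 5 = 20.003 cmH2O.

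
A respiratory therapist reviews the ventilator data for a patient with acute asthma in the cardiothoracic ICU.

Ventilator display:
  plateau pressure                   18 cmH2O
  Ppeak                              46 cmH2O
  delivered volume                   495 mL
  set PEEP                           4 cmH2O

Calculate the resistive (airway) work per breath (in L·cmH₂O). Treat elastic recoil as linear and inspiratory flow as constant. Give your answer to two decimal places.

13.86

With constant inspiratory flow the resistive pressure is constant at PIP − Pplat = 46 − 18 = 28.0 cmH2O, so resistive work = 28.0 × 0.495 = 13.86 L·cmH2O.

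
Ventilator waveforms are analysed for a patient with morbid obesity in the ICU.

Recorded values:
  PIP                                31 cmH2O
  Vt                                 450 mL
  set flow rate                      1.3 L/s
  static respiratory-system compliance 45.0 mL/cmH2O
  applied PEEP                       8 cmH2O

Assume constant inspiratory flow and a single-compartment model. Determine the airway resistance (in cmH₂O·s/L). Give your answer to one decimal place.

Equation of motion (constant flow): PIP = Vt/C + R·V̇ + PEEP.
R·V̇ = PIP − Vt/C − PEEP = 31 − 450/45.0 − 8 = 31 − 10.0 − 8 = 13.0 cmH2O.
R = 13.0 / 1.3 = 10.0 cmH2O·s/L.

10.0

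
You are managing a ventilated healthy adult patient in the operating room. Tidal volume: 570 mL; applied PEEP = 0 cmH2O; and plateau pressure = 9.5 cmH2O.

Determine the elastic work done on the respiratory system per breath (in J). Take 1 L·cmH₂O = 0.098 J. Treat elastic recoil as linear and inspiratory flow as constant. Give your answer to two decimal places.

0.27

Elastic work ≈ ½ × (Pplat − PEEP) × Vt = 0.5 × (9.5 − 0) × 0.570 L = 0.5 × 9.5 × 0.570 = 2.708 L·cmH2O.
× 0.098 J/(L·cmH2O) → 0.2654 J.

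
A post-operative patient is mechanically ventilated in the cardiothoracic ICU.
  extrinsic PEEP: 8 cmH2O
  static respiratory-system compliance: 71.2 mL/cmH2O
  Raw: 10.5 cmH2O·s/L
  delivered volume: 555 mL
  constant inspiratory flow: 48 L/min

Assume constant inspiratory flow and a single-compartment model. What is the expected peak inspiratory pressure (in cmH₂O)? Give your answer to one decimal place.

Flow: 48 L/min ÷ 60 = 0.8 L/s.
Equation of motion (constant flow): PIP = Vt/C + R·V̇ + PEEP.
PIP = 555/71.2 + 10.5×0.8 + 8 = 7.795 + 8.4 + 8 = 24.195 cmH2O.

24.2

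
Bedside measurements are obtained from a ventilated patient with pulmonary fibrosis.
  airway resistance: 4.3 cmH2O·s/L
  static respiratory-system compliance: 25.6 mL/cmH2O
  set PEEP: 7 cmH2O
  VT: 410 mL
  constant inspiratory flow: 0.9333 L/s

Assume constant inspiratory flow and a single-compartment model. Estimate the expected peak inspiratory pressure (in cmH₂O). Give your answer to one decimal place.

Equation of motion (constant flow): PIP = Vt/C + R·V̇ + PEEP.
PIP = 410/25.6 + 4.3×0.9333 + 7 = 16.016 + 4.013 + 7 = 27.029 cmH2O.

27.0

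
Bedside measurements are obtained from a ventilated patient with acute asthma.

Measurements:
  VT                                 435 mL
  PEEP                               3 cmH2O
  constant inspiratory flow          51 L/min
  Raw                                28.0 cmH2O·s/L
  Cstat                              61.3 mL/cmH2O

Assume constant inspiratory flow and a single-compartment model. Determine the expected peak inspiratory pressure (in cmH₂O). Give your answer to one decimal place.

Flow: 51 L/min ÷ 60 = 0.85 L/s.
Equation of motion (constant flow): PIP = Vt/C + R·V̇ + PEEP.
PIP = 435/61.3 + 28.0×0.85 + 3 = 7.096 + 23.8 + 3 = 33.896 cmH2O.

33.9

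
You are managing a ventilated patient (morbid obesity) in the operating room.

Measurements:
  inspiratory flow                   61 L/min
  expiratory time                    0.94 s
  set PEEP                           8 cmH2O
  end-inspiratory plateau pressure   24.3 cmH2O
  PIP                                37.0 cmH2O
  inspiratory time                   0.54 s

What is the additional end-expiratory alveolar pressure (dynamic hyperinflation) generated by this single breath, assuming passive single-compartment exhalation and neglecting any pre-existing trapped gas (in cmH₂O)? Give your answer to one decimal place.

1.7

Flow: 61 L/min ÷ 60 = 1.0167 L/s.
Vt = flow × Ti = 1.0167 L/s × 0.54 s × 1000 mL/L = 549.02 mL.
R = (PIP − Pplat)/V̇ = (37.0 − 24.3) / 1.0167 = 12.7/1.0167 = 12.491 cmH2O·s/L.
C = Vt/(Pplat − PEEP) = 549.02 / (24.3 − 8) = 549.02/16.3 = 33.682 mL/cmH2O.
τ = R × C = 12.491 × 0.03368 L/cmH2O = 0.4207 s.
Fraction remaining = e^(−Te/τ) = e^(−0.94/0.4207) = 0.1071; trapped volume = 549.02 × 0.1071 = 58.8 mL.
Additional alveolar pressure from trapping ≈ V_trapped / C = 58.8 / 33.682 = 1.746 cmH2O.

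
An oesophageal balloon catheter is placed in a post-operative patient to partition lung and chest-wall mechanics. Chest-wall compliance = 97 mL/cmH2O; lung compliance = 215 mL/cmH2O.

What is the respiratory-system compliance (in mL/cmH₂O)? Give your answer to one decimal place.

Lung and chest wall are elastances in series: 1/Crs = 1/CL + 1/Ccw.
1/Crs = 1/215 + 1/97 = 0.01496.
Crs = 66.845 mL/cmH2O.

66.8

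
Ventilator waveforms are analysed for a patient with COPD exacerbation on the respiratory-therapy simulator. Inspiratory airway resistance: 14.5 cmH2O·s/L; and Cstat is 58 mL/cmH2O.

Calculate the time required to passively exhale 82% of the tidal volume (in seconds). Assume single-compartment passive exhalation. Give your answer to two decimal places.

1.44

τ = R × C = 14.5 × 58 mL/cmH2O = 14.5 × 0.058 L/cmH2O = 0.841 s.
Exhaled fraction f = 1 − e^(−t/τ) → t = −τ·ln(1 − f) = −0.841·ln(0.18) = 1.442 s.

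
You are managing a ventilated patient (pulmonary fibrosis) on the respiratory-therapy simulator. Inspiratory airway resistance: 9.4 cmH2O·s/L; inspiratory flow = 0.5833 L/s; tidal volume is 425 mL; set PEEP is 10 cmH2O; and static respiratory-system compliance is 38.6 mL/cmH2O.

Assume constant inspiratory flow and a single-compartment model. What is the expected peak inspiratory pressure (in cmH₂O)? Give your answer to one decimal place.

Equation of motion (constant flow): PIP = Vt/C + R·V̇ + PEEP.
PIP = 425/38.6 + 9.4×0.5833 + 10 = 11.01 + 5.483 + 10 = 26.493 cmH2O.

26.5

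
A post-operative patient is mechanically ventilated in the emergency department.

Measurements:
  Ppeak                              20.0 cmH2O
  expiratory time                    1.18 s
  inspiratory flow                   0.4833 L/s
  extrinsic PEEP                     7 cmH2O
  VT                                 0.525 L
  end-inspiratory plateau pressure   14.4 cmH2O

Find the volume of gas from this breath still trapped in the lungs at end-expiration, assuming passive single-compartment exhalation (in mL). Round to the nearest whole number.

125

R = (PIP − Pplat)/V̇ = (20.0 − 14.4) / 0.4833 = 5.6/0.4833 = 11.587 cmH2O·s/L.
C = Vt/(Pplat − PEEP) = 525.0 / (14.4 − 7) = 525.0/7.4 = 70.946 mL/cmH2O.
τ = R × C = 11.587 × 0.07095 L/cmH2O = 0.8221 s.
Fraction remaining = e^(−Te/τ) = e^(−1.18/0.8221) = 0.238.
Trapped volume = 525.0 × 0.238 = 124.95 mL.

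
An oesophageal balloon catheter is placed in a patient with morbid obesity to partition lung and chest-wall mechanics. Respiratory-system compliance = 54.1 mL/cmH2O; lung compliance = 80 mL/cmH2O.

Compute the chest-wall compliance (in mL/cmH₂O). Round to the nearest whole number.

167

1/Ccw = 1/Crs − 1/CL.
1/Ccw = 1/54.1 − 1/80 = 0.005984.
Ccw = 167.11 mL/cmH2O.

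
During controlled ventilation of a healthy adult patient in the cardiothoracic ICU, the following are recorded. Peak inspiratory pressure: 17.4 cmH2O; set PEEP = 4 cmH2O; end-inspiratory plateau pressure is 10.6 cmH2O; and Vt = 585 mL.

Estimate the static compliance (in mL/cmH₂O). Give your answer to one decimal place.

88.6

Cstat = Vt / (Pplat − PEEP) = 585 / (10.6 − 4) = 585 / 6.6 = 88.636 mL/cmH2O.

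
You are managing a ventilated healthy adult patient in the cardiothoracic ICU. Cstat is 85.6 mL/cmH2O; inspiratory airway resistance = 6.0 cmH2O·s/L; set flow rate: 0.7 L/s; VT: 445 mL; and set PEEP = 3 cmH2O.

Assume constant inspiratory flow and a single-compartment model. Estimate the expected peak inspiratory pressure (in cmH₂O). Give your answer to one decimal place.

12.4

Equation of motion (constant flow): PIP = Vt/C + R·V̇ + PEEP.
PIP = 445/85.6 + 6.0×0.7 + 3 = 5.199 + 4.2 + 3 = 12.399 cmH2O.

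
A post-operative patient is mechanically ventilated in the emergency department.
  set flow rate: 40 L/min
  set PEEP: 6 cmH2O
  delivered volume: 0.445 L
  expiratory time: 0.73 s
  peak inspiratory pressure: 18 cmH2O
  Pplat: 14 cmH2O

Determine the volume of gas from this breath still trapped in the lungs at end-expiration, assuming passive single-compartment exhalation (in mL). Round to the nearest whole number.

Flow: 40 L/min ÷ 60 = 0.6667 L/s.
R = (PIP − Pplat)/V̇ = (18 − 14) / 0.6667 = 4.0/0.6667 = 6.0 cmH2O·s/L.
C = Vt/(Pplat − PEEP) = 445.0 / (14 − 6) = 445.0/8.0 = 55.625 mL/cmH2O.
τ = R × C = 6.0 × 0.05563 L/cmH2O = 0.3338 s.
Fraction remaining = e^(−Te/τ) = e^(−0.73/0.3338) = 0.1123.
Trapped volume = 445.0 × 0.1123 = 49.974 mL.

50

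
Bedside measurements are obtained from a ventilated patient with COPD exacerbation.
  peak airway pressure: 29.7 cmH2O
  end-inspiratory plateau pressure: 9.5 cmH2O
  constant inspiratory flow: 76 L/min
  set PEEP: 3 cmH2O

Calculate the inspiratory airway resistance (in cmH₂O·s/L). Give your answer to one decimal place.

15.9

Flow: 76 L/min ÷ 60 = 1.2667 L/s.
Raw = (PIP − Pplat) / flow = (29.7 − 9.5) / 1.2667 = 20.2 / 1.2667 = 15.947 cmH2O·s/L.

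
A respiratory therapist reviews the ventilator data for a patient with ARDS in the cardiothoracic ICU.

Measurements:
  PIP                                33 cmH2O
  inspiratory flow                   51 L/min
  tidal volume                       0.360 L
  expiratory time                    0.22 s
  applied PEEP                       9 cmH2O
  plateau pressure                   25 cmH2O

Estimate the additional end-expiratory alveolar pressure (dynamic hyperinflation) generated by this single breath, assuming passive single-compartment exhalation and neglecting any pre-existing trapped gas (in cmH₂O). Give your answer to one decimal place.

Flow: 51 L/min ÷ 60 = 0.85 L/s.
R = (PIP − Pplat)/V̇ = (33 − 25) / 0.85 = 8.0/0.85 = 9.412 cmH2O·s/L.
C = Vt/(Pplat − PEEP) = 360.0 / (25 − 9) = 360.0/16.0 = 22.5 mL/cmH2O.
τ = R × C = 9.412 × 0.0225 L/cmH2O = 0.2118 s.
Fraction remaining = e^(−Te/τ) = e^(−0.22/0.2118) = 0.3539; trapped volume = 360.0 × 0.3539 = 127.4 mL.
Additional alveolar pressure from trapping ≈ V_trapped / C = 127.4 / 22.5 = 5.662 cmH2O.

5.7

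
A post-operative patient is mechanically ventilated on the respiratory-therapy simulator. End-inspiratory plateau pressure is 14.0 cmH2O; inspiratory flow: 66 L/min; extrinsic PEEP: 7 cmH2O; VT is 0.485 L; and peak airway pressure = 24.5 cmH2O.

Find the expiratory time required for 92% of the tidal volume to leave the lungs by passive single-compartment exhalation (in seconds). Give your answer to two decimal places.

Flow: 66 L/min ÷ 60 = 1.1 L/s.
R = (PIP − Pplat)/V̇ = (24.5 − 14.0) / 1.1 = 10.5/1.1 = 9.545 cmH2O·s/L.
C = Vt/(Pplat − PEEP) = 485.0 / (14.0 − 7) = 485.0/7.0 = 69.286 mL/cmH2O.
τ = R × C = 9.545 × 0.06929 L/cmH2O = 0.6614 s.
t = −τ·ln(1 − 0.92) = −0.6614·ln(0.08) = 1.671 s.

1.67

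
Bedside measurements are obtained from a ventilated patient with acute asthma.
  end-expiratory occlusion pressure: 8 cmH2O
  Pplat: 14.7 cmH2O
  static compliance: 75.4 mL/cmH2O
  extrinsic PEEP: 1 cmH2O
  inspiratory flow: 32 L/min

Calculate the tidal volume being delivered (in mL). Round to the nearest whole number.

End-expiratory occlusion gives total PEEP = 8 cmH2O (intrinsic PEEP = 8 − 1 = 7). Use total PEEP for the elastic gradient.
Vt = Cstat × (Pplat − PEEPtotal) = 75.4 × (14.7 − 8) = 75.4 × 6.7 = 505.18 mL.

505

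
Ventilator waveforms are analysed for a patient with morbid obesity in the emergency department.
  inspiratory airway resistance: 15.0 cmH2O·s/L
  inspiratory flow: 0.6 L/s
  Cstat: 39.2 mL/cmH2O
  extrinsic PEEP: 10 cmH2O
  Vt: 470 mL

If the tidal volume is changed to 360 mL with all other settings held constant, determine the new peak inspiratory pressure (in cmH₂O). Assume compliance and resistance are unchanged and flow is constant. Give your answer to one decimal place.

28.2

PIP = Vt/C + R·V̇ + PEEP (constant-flow equation of motion).
Only the elastic term changes: ΔPIP = ΔVt / C = (360 − 470) / 39.2 = -2.806 cmH2O.
Original PIP = 470/39.2 + 15.0×0.6 + 10 = 30.99 cmH2O; new PIP = 30.99 + (-2.806) = 28.184 cmH2O.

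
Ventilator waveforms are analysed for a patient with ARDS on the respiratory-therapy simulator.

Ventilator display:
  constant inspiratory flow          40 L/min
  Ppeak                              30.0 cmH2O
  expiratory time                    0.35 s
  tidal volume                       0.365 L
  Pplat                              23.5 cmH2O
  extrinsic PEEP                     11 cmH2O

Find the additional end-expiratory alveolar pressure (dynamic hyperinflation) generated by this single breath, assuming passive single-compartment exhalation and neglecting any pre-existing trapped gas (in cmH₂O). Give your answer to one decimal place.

Flow: 40 L/min ÷ 60 = 0.6667 L/s.
R = (PIP − Pplat)/V̇ = (30.0 − 23.5) / 0.6667 = 6.5/0.6667 = 9.75 cmH2O·s/L.
C = Vt/(Pplat − PEEP) = 365.0 / (23.5 − 11) = 365.0/12.5 = 29.2 mL/cmH2O.
τ = R × C = 9.75 × 0.0292 L/cmH2O = 0.2847 s.
Fraction remaining = e^(−Te/τ) = e^(−0.35/0.2847) = 0.2925; trapped volume = 365.0 × 0.2925 = 106.76 mL.
Additional alveolar pressure from trapping ≈ V_trapped / C = 106.76 / 29.2 = 3.656 cmH2O.

3.7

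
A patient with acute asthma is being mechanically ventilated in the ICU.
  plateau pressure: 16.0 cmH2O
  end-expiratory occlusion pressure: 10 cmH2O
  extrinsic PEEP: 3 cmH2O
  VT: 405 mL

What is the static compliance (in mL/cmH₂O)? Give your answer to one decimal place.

End-expiratory occlusion gives total PEEP = 10 cmH2O (intrinsic PEEP = 10 − 3 = 7). Use total PEEP for the elastic gradient.
Cstat = Vt / (Pplat − PEEPtotal) = 405 / (16.0 − 10) = 405 / 6.0 = 67.5 mL/cmH2O.

67.5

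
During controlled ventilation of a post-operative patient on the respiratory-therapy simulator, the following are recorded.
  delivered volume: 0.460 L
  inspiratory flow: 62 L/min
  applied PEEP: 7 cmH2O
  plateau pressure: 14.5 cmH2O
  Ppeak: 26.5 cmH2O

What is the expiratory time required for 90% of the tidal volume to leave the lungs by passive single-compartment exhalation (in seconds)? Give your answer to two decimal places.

1.64

Flow: 62 L/min ÷ 60 = 1.0333 L/s.
R = (PIP − Pplat)/V̇ = (26.5 − 14.5) / 1.0333 = 12.0/1.0333 = 11.613 cmH2O·s/L.
C = Vt/(Pplat − PEEP) = 460.0 / (14.5 − 7) = 460.0/7.5 = 61.333 mL/cmH2O.
τ = R × C = 11.613 × 0.06133 L/cmH2O = 0.7122 s.
t = −τ·ln(1 − 0.90) = −0.7122·ln(0.1) = 1.64 s.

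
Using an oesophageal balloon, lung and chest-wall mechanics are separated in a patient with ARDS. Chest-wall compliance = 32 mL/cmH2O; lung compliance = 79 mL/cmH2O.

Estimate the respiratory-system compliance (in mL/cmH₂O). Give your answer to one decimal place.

Lung and chest wall are elastances in series: 1/Crs = 1/CL + 1/Ccw.
1/Crs = 1/79 + 1/32 = 0.04391.
Crs = 22.774 mL/cmH2O.

22.8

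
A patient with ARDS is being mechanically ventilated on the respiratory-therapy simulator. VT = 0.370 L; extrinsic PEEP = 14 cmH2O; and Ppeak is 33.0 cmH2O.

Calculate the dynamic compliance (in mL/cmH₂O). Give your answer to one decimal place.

19.5

Dynamic compliance = Vt / (PIP − PEEP) = 370 / (33.0 − 14) = 370 / 19.0 = 19.474 mL/cmH2O.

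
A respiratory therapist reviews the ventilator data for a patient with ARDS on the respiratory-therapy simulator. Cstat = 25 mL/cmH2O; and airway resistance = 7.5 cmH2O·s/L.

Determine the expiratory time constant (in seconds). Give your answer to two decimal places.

τ = R × C = 7.5 × 25 mL/cmH2O = 7.5 × 0.025 L/cmH2O = 0.1875 s.

0.19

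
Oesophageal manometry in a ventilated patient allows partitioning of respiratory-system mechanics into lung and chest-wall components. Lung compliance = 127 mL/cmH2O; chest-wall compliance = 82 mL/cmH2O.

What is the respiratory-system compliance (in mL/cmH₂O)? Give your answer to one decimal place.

Lung and chest wall are elastances in series: 1/Crs = 1/CL + 1/Ccw.
1/Crs = 1/127 + 1/82 = 0.02007.
Crs = 49.826 mL/cmH2O.

49.8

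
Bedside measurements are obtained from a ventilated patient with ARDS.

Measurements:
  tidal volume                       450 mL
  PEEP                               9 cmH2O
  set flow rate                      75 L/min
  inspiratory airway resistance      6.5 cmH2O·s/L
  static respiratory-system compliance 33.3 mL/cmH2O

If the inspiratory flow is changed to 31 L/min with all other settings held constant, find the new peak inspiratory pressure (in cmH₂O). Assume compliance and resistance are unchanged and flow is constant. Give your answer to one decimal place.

25.9

Flow: 75 L/min ÷ 60 = 1.25 L/s.
New flow: 31 L/min ÷ 60 = 0.5167 L/s.
PIP = Vt/C + R·V̇ + PEEP (constant-flow equation of motion).
Only the resistive term changes: ΔPIP = R × ΔV̇ = 6.5 × (0.5167 − 1.25) = 6.5 × -0.7333 = -4.766 cmH2O.
Original PIP = 450/33.3 + 6.5×1.25 + 9 = 30.639 cmH2O; new PIP = 30.639 + (-4.766) = 25.873 cmH2O.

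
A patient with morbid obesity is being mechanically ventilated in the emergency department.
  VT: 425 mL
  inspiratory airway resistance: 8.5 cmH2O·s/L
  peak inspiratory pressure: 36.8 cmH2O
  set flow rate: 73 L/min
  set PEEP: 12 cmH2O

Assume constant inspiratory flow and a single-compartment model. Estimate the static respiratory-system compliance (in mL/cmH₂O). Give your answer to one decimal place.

29.4

Flow: 73 L/min ÷ 60 = 1.2167 L/s.
Equation of motion (constant flow): PIP = Vt/C + R·V̇ + PEEP.
Vt/C = PIP − R·V̇ − PEEP = 36.8 − 8.5×1.2167 − 12 = 36.8 − 10.342 − 12 = 14.458 cmH2O.
C = Vt / 14.458 = 425 / 14.458 = 29.395 mL/cmH2O.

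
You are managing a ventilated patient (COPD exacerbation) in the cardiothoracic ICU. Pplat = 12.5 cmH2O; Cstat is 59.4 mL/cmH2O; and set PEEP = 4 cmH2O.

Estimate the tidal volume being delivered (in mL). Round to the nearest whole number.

Vt = Cstat × (Pplat − PEEP) = 59.4 × (12.5 − 4) = 59.4 × 8.5 = 504.9 mL.

505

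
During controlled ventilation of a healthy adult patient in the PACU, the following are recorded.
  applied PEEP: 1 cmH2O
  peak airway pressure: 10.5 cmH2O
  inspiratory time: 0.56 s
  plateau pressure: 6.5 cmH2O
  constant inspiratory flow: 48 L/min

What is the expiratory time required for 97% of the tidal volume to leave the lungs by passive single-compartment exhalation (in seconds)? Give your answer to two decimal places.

1.43

Flow: 48 L/min ÷ 60 = 0.8 L/s.
Vt = flow × Ti = 0.8 L/s × 0.56 s × 1000 mL/L = 448.0 mL.
R = (PIP − Pplat)/V̇ = (10.5 − 6.5) / 0.8 = 4.0/0.8 = 5.0 cmH2O·s/L.
C = Vt/(Pplat − PEEP) = 448.0 / (6.5 − 1) = 448.0/5.5 = 81.455 mL/cmH2O.
τ = R × C = 5.0 × 0.08146 L/cmH2O = 0.4073 s.
t = −τ·ln(1 − 0.97) = −0.4073·ln(0.03) = 1.428 s.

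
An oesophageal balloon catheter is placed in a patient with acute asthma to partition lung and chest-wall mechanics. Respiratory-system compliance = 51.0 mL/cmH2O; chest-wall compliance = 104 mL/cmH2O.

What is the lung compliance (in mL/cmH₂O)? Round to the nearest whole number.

100

1/CL = 1/Crs − 1/Ccw.
1/CL = 1/51.0 − 1/104 = 0.009992.
CL = 100.08 mL/cmH2O.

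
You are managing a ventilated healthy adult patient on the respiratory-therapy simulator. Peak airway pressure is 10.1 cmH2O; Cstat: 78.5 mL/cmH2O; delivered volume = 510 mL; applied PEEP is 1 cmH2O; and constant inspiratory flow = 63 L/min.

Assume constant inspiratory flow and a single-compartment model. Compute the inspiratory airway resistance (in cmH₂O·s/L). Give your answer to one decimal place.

2.5

Flow: 63 L/min ÷ 60 = 1.05 L/s.
Equation of motion (constant flow): PIP = Vt/C + R·V̇ + PEEP.
R·V̇ = PIP − Vt/C − PEEP = 10.1 − 510/78.5 − 1 = 10.1 − 6.497 − 1 = 2.603 cmH2O.
R = 2.603 / 1.05 = 2.479 cmH2O·s/L.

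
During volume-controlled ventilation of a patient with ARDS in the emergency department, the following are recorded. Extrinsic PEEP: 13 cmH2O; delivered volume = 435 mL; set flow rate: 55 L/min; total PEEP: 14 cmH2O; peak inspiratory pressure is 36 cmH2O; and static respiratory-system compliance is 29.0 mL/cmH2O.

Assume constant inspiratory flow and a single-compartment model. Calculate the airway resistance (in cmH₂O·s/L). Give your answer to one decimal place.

Flow: 55 L/min ÷ 60 = 0.9167 L/s.
Total PEEP = 14 cmH2O (set 13 + intrinsic 1); this is the baseline alveolar pressure.
Equation of motion (constant flow): PIP = Vt/C + R·V̇ + PEEP.
R·V̇ = PIP − Vt/C − PEEP = 36 − 435/29.0 − 14 = 36 − 15.0 − 14 = 7.0 cmH2O.
R = 7.0 / 0.9167 = 7.636 cmH2O·s/L.

7.6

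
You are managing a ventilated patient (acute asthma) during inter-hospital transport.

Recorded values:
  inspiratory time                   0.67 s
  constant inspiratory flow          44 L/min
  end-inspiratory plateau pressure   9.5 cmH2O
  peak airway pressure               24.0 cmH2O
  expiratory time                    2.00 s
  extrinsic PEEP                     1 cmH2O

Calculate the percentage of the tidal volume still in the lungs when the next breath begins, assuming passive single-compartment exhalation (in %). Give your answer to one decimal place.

17.4

Flow: 44 L/min ÷ 60 = 0.7333 L/s.
Vt = flow × Ti = 0.7333 L/s × 0.67 s × 1000 mL/L = 491.31 mL.
R = (PIP − Pplat)/V̇ = (24.0 − 9.5) / 0.7333 = 14.5/0.7333 = 19.774 cmH2O·s/L.
C = Vt/(Pplat − PEEP) = 491.31 / (9.5 − 1) = 491.31/8.5 = 57.801 mL/cmH2O.
τ = R × C = 19.774 × 0.0578 L/cmH2O = 1.143 s.
Fraction remaining at end-expiration = e^(−Te/τ) = e^(−2.00/1.143) = 0.1738 → 17.38%.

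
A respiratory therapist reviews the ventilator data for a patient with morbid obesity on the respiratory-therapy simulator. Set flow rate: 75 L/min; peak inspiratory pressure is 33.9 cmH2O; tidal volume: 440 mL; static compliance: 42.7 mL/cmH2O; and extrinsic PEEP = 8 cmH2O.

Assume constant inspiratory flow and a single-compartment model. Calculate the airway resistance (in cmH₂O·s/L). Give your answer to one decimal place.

Flow: 75 L/min ÷ 60 = 1.25 L/s.
Equation of motion (constant flow): PIP = Vt/C + R·V̇ + PEEP.
R·V̇ = PIP − Vt/C − PEEP = 33.9 − 440/42.7 − 8 = 33.9 − 10.304 − 8 = 15.596 cmH2O.
R = 15.596 / 1.25 = 12.477 cmH2O·s/L.

12.5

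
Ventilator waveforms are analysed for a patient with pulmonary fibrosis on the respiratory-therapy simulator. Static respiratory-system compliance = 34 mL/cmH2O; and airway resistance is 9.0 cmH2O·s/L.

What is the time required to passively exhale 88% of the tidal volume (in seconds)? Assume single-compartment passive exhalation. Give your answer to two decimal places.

τ = R × C = 9.0 × 34 mL/cmH2O = 9.0 × 0.034 L/cmH2O = 0.306 s.
Exhaled fraction f = 1 − e^(−t/τ) → t = −τ·ln(1 − f) = −0.306·ln(0.12) = 0.6488 s.

0.65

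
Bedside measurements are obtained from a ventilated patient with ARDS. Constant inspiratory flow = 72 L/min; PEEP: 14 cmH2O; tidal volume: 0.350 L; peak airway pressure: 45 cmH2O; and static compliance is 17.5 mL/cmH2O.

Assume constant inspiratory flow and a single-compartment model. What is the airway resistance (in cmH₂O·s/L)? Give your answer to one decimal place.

9.2

Flow: 72 L/min ÷ 60 = 1.2 L/s.
Equation of motion (constant flow): PIP = Vt/C + R·V̇ + PEEP.
R·V̇ = PIP − Vt/C − PEEP = 45 − 350/17.5 − 14 = 45 − 20.0 − 14 = 11.0 cmH2O.
R = 11.0 / 1.2 = 9.167 cmH2O·s/L.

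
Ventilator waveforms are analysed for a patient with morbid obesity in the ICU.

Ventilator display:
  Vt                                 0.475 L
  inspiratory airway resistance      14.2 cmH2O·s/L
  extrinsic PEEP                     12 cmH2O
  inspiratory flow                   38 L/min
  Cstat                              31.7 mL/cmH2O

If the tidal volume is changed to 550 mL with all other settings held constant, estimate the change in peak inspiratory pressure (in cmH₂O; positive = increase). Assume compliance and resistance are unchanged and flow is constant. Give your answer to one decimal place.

2.4

PIP = Vt/C + R·V̇ + PEEP (constant-flow equation of motion).
Only the elastic term changes: ΔPIP = ΔVt / C = (550 − 475) / 31.7 = 2.366 cmH2O.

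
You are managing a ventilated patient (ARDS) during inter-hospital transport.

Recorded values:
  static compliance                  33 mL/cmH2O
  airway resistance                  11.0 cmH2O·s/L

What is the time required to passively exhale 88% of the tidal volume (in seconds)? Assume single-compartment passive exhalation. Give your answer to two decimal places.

0.77

τ = R × C = 11.0 × 33 mL/cmH2O = 11.0 × 0.033 L/cmH2O = 0.363 s.
Exhaled fraction f = 1 − e^(−t/τ) → t = −τ·ln(1 − f) = −0.363·ln(0.12) = 0.7697 s.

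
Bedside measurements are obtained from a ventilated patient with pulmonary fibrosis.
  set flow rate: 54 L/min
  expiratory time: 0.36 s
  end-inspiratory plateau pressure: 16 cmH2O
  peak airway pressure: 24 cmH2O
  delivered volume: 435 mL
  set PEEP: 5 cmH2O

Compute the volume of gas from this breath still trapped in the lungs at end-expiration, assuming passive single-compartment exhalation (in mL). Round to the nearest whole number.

Flow: 54 L/min ÷ 60 = 0.9 L/s.
R = (PIP − Pplat)/V̇ = (24 − 16) / 0.9 = 8.0/0.9 = 8.889 cmH2O·s/L.
C = Vt/(Pplat − PEEP) = 435.0 / (16 − 5) = 435.0/11.0 = 39.545 mL/cmH2O.
τ = R × C = 8.889 × 0.03955 L/cmH2O = 0.3516 s.
Fraction remaining = e^(−Te/τ) = e^(−0.36/0.3516) = 0.3592.
Trapped volume = 435.0 × 0.3592 = 156.25 mL.

156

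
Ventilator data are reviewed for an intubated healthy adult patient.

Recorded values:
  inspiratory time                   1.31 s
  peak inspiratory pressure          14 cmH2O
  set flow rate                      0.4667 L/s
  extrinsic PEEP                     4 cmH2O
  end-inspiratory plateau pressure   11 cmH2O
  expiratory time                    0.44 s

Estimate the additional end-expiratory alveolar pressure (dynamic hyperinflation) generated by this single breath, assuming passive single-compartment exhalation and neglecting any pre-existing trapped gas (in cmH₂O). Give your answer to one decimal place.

Vt = flow × Ti = 0.4667 L/s × 1.31 s × 1000 mL/L = 611.38 mL.
R = (PIP − Pplat)/V̇ = (14 − 11) / 0.4667 = 3.0/0.4667 = 6.428 cmH2O·s/L.
C = Vt/(Pplat − PEEP) = 611.38 / (11 − 4) = 611.38/7.0 = 87.34 mL/cmH2O.
τ = R × C = 6.428 × 0.08734 L/cmH2O = 0.5614 s.
Fraction remaining = e^(−Te/τ) = e^(−0.44/0.5614) = 0.4567; trapped volume = 611.38 × 0.4567 = 279.22 mL.
Additional alveolar pressure from trapping ≈ V_trapped / C = 279.22 / 87.34 = 3.197 cmH2O.

3.2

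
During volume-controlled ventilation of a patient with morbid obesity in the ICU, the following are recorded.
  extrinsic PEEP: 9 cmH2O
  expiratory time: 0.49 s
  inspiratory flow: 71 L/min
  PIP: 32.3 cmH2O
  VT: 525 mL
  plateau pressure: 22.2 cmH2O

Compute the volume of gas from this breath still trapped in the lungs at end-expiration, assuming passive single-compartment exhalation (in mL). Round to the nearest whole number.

Flow: 71 L/min ÷ 60 = 1.1833 L/s.
R = (PIP − Pplat)/V̇ = (32.3 − 22.2) / 1.1833 = 10.1/1.1833 = 8.535 cmH2O·s/L.
C = Vt/(Pplat − PEEP) = 525.0 / (22.2 − 9) = 525.0/13.2 = 39.773 mL/cmH2O.
τ = R × C = 8.535 × 0.03977 L/cmH2O = 0.3394 s.
Fraction remaining = e^(−Te/τ) = e^(−0.49/0.3394) = 0.236.
Trapped volume = 525.0 × 0.236 = 123.9 mL.

124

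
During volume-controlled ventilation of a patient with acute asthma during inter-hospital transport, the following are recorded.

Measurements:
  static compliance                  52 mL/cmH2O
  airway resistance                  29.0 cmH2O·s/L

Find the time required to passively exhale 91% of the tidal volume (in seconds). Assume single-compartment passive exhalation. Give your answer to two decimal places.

3.63

τ = R × C = 29.0 × 52 mL/cmH2O = 29.0 × 0.052 L/cmH2O = 1.508 s.
Exhaled fraction f = 1 − e^(−t/τ) → t = −τ·ln(1 − f) = −1.508·ln(0.09) = 3.631 s.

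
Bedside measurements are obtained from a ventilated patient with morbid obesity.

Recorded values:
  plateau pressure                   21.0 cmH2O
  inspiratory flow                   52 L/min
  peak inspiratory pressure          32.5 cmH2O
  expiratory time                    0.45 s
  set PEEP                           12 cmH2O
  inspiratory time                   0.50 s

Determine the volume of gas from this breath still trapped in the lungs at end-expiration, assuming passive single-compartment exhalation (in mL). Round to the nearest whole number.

214

Flow: 52 L/min ÷ 60 = 0.8667 L/s.
Vt = flow × Ti = 0.8667 L/s × 0.50 s × 1000 mL/L = 433.35 mL.
R = (PIP − Pplat)/V̇ = (32.5 − 21.0) / 0.8667 = 11.5/0.8667 = 13.269 cmH2O·s/L.
C = Vt/(Pplat − PEEP) = 433.35 / (21.0 − 12) = 433.35/9.0 = 48.15 mL/cmH2O.
τ = R × C = 13.269 × 0.04815 L/cmH2O = 0.6389 s.
Fraction remaining = e^(−Te/τ) = e^(−0.45/0.6389) = 0.4944.
Trapped volume = 433.35 × 0.4944 = 214.25 mL.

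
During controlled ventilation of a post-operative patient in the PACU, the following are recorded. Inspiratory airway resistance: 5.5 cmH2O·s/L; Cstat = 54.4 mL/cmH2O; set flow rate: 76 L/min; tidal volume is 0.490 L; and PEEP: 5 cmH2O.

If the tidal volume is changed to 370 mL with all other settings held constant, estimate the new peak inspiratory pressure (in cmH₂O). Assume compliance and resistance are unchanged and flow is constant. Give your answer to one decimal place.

18.8

Flow: 76 L/min ÷ 60 = 1.2667 L/s.
PIP = Vt/C + R·V̇ + PEEP (constant-flow equation of motion).
Only the elastic term changes: ΔPIP = ΔVt / C = (370 − 490) / 54.4 = -2.206 cmH2O.
Original PIP = 490/54.4 + 5.5×1.2667 + 5 = 20.974 cmH2O; new PIP = 20.974 + (-2.206) = 18.768 cmH2O.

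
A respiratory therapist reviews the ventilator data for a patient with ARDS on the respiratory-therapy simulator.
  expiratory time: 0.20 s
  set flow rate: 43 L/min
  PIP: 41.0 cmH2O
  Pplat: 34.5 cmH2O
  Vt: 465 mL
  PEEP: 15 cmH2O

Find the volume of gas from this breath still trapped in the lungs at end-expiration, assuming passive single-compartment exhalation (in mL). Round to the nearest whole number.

Flow: 43 L/min ÷ 60 = 0.7167 L/s.
R = (PIP − Pplat)/V̇ = (41.0 − 34.5) / 0.7167 = 6.5/0.7167 = 9.069 cmH2O·s/L.
C = Vt/(Pplat − PEEP) = 465.0 / (34.5 − 15) = 465.0/19.5 = 23.846 mL/cmH2O.
τ = R × C = 9.069 × 0.02385 L/cmH2O = 0.2163 s.
Fraction remaining = e^(−Te/τ) = e^(−0.20/0.2163) = 0.3967.
Trapped volume = 465.0 × 0.3967 = 184.47 mL.

184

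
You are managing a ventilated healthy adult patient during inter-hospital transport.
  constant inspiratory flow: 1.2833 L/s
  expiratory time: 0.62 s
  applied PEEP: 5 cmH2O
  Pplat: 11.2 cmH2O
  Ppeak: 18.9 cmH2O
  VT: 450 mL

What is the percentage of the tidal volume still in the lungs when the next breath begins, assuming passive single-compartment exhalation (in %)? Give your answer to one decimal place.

R = (PIP − Pplat)/V̇ = (18.9 − 11.2) / 1.2833 = 7.7/1.2833 = 6.0 cmH2O·s/L.
C = Vt/(Pplat − PEEP) = 450.0 / (11.2 − 5) = 450.0/6.2 = 72.581 mL/cmH2O.
τ = R × C = 6.0 × 0.07258 L/cmH2O = 0.4355 s.
Fraction remaining at end-expiration = e^(−Te/τ) = e^(−0.62/0.4355) = 0.2408 → 24.08%.

24.1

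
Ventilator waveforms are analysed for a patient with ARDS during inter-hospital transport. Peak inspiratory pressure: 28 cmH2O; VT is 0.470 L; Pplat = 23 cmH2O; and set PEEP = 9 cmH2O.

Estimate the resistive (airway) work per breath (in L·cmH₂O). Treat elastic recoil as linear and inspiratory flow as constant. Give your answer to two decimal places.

With constant inspiratory flow the resistive pressure is constant at PIP − Pplat = 28 − 23 = 5.0 cmH2O, so resistive work = 5.0 × 0.470 = 2.35 L·cmH2O.

2.35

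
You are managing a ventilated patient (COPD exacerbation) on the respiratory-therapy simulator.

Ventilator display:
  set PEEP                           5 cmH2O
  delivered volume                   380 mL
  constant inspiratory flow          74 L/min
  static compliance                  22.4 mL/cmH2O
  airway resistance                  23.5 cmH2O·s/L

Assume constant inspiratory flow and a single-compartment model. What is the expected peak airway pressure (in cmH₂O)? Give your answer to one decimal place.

50.9

Flow: 74 L/min ÷ 60 = 1.2333 L/s.
Equation of motion (constant flow): PIP = Vt/C + R·V̇ + PEEP.
PIP = 380/22.4 + 23.5×1.2333 + 5 = 16.964 + 28.983 + 5 = 50.947 cmH2O.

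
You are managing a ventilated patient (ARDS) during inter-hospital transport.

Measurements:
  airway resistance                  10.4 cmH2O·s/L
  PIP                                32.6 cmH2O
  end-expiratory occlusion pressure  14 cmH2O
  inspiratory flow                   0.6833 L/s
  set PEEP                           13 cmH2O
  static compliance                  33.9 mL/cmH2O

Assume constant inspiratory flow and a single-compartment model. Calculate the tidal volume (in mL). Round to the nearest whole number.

Total PEEP = 14 cmH2O (set 13 + intrinsic 1); this is the baseline alveolar pressure.
Equation of motion (constant flow): PIP = Vt/C + R·V̇ + PEEP.
Vt/C = PIP − R·V̇ − PEEP = 32.6 − 7.106 − 14 = 11.494 cmH2O.
Vt = C × 11.494 = 33.9 × 11.494 = 389.65 mL.

390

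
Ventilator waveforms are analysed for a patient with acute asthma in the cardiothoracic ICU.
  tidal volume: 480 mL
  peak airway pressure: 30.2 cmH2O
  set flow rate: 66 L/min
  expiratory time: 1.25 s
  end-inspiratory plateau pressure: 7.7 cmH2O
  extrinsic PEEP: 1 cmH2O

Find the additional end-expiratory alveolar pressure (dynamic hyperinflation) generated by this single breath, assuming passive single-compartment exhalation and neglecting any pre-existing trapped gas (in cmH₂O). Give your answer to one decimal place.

Flow: 66 L/min ÷ 60 = 1.1 L/s.
R = (PIP − Pplat)/V̇ = (30.2 − 7.7) / 1.1 = 22.5/1.1 = 20.455 cmH2O·s/L.
C = Vt/(Pplat − PEEP) = 480.0 / (7.7 − 1) = 480.0/6.7 = 71.642 mL/cmH2O.
τ = R × C = 20.455 × 0.07164 L/cmH2O = 1.465 s.
Fraction remaining = e^(−Te/τ) = e^(−1.25/1.465) = 0.426; trapped volume = 480.0 × 0.426 = 204.48 mL.
Additional alveolar pressure from trapping ≈ V_trapped / C = 204.48 / 71.642 = 2.854 cmH2O.

2.9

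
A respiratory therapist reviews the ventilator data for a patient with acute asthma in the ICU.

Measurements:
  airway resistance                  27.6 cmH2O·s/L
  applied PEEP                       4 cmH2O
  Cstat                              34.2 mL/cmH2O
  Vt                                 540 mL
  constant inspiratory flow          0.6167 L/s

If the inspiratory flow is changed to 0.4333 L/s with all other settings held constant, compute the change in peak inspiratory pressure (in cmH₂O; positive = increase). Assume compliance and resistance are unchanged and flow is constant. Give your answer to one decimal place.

-5.1

PIP = Vt/C + R·V̇ + PEEP (constant-flow equation of motion).
Only the resistive term changes: ΔPIP = R × ΔV̇ = 27.6 × (0.4333 − 0.6167) = 27.6 × -0.1834 = -5.062 cmH2O.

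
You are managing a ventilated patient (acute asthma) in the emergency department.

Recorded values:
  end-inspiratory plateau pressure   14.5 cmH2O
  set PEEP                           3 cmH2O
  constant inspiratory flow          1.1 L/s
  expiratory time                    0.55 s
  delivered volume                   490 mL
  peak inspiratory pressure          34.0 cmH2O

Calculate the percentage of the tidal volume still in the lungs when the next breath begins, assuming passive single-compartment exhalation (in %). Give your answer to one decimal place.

48.3

R = (PIP − Pplat)/V̇ = (34.0 − 14.5) / 1.1 = 19.5/1.1 = 17.727 cmH2O·s/L.
C = Vt/(Pplat − PEEP) = 490.0 / (14.5 − 3) = 490.0/11.5 = 42.609 mL/cmH2O.
τ = R × C = 17.727 × 0.04261 L/cmH2O = 0.7553 s.
Fraction remaining at end-expiration = e^(−Te/τ) = e^(−0.55/0.7553) = 0.4828 → 48.28%.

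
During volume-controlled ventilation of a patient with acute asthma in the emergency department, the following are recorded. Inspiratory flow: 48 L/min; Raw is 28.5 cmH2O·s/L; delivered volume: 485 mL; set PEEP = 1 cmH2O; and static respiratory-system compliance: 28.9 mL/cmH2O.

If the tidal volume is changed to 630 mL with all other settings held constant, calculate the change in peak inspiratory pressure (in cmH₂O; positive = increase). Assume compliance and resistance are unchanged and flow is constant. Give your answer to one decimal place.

5.0

PIP = Vt/C + R·V̇ + PEEP (constant-flow equation of motion).
Only the elastic term changes: ΔPIP = ΔVt / C = (630 − 485) / 28.9 = 5.017 cmH2O.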